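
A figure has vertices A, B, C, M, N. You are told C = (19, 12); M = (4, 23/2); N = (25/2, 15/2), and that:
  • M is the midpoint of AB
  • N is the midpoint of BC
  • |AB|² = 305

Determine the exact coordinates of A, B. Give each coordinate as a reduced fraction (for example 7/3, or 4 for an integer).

1. B_x = 6  [B = 2·N−C = 2·(25/2, 15/2)−(19, 12)]
2. B_y = 3  [B = 2·N−C = 2·(25/2, 15/2)−(19, 12)]
   so B = (6, 3)
3. A_x = 2  [A = 2·M−B = 2·(4, 23/2)−(6, 3)]
4. A_y = 20  [A = 2·M−B = 2·(4, 23/2)−(6, 3)]
   so A = (2, 20)

A = (2, 20)
B = (6, 3)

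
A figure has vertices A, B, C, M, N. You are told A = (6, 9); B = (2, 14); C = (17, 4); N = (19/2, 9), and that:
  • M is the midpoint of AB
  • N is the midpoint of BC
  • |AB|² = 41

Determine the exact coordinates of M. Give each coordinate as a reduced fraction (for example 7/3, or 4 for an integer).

1. M_x = 4  [2·M = A+B = (6, 9)+(2, 14)]
2. M_y = 23/2  [2·M = A+B = (6, 9)+(2, 14)]
   so M = (4, 23/2)

M = (4, 23/2)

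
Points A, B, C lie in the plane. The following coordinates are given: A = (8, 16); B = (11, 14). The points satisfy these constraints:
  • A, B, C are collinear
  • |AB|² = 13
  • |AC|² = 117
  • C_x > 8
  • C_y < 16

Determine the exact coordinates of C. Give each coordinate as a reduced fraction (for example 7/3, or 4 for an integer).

C = (17, 10)

1. C_x = 17  [[A, B, C are collinear ⇒ 2x+3y-64=0] ∩ [|C−(8, 16)|²=117]]
2. C_y = 10  [[A, B, C are collinear ⇒ 2x+3y-64=0] ∩ [|C−(8, 16)|²=117]]
   so C = (17, 10)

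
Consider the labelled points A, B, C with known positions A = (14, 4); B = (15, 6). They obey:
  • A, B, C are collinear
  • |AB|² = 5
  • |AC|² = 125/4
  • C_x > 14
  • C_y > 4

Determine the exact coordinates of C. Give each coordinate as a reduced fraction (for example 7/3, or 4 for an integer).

1. C_x = 33/2  [[A, B, C are collinear ⇒ -2x+1y+24=0] ∩ [|C−(14, 4)|²=125/4]]
2. C_y = 9  [[A, B, C are collinear ⇒ -2x+1y+24=0] ∩ [|C−(14, 4)|²=125/4]]
   so C = (33/2, 9)

C = (33/2, 9)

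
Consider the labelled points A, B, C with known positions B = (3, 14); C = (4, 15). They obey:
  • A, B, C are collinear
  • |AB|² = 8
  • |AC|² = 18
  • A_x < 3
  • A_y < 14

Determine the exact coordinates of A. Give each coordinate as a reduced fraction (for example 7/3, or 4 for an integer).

1. A_x = 1  [[A, B, C are collinear ⇒ -1x+1y-11=0] ∩ [|A−(3, 14)|²=8]]
2. A_y = 12  [[A, B, C are collinear ⇒ -1x+1y-11=0] ∩ [|A−(3, 14)|²=8]]
   so A = (1, 12)

A = (1, 12)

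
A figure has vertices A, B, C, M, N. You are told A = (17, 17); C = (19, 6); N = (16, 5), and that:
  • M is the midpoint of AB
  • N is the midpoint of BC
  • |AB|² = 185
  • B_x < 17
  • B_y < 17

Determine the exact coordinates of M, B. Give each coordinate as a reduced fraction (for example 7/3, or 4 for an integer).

M = (15, 21/2)
B = (13, 4)

1. B_x = 13  [B = 2·N−C = 2·(16, 5)−(19, 6)]
2. B_y = 4  [B = 2·N−C = 2·(16, 5)−(19, 6)]
   so B = (13, 4)
3. M_x = 15  [2·M = A+B = (17, 17)+(13, 4)]
4. M_y = 21/2  [2·M = A+B = (17, 17)+(13, 4)]
   so M = (15, 21/2)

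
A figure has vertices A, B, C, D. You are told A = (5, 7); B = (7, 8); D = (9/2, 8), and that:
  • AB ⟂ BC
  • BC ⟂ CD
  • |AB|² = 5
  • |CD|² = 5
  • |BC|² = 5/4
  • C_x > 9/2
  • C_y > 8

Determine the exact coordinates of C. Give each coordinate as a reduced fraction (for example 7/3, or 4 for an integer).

C = (13/2, 9)

1. C_x = 13/2  [[AB ⟂ BC ⇒ 2x+1y-22=0] ∩ [|C−(9/2, 8)|²=5]]
2. C_y = 9  [[AB ⟂ BC ⇒ 2x+1y-22=0] ∩ [|C−(9/2, 8)|²=5]]
   so C = (13/2, 9)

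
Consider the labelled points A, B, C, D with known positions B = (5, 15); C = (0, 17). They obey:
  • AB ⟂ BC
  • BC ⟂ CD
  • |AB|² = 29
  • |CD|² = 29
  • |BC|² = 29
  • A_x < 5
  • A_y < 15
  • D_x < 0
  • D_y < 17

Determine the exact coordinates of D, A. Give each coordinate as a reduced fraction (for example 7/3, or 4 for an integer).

1. D_x = -2  [[BC ⟂ CD ⇒ -5x+2y-34=0] ∩ [|D−(0, 17)|²=29]]
2. D_y = 12  [[BC ⟂ CD ⇒ -5x+2y-34=0] ∩ [|D−(0, 17)|²=29]]
   so D = (-2, 12)
3. A_x = 3  [[AB ⟂ BC ⇒ 5x-2y+5=0] ∩ [|A−(5, 15)|²=29]]
4. A_y = 10  [[AB ⟂ BC ⇒ 5x-2y+5=0] ∩ [|A−(5, 15)|²=29]]
   so A = (3, 10)

D = (-2, 12)
A = (3, 10)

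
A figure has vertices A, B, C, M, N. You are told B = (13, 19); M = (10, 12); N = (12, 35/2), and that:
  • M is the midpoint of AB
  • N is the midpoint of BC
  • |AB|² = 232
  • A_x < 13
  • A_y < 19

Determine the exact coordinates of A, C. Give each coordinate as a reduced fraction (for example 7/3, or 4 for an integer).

1. A_x = 7  [A = 2·M−B = 2·(10, 12)−(13, 19)]
2. A_y = 5  [A = 2·M−B = 2·(10, 12)−(13, 19)]
   so A = (7, 5)
3. C_x = 11  [C = 2·N−B = 2·(12, 35/2)−(13, 19)]
4. C_y = 16  [C = 2·N−B = 2·(12, 35/2)−(13, 19)]
   so C = (11, 16)

A = (7, 5)
C = (11, 16)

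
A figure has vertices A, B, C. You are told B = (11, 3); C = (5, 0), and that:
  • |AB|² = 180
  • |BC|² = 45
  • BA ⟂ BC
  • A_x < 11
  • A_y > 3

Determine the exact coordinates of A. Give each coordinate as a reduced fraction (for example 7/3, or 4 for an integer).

1. A_x = 5  [[BA ⟂ BC ⇒ -6x-3y+75=0] ∩ [|A−(11, 3)|²=180]]
2. A_y = 15  [[BA ⟂ BC ⇒ -6x-3y+75=0] ∩ [|A−(11, 3)|²=180]]
   so A = (5, 15)

A = (5, 15)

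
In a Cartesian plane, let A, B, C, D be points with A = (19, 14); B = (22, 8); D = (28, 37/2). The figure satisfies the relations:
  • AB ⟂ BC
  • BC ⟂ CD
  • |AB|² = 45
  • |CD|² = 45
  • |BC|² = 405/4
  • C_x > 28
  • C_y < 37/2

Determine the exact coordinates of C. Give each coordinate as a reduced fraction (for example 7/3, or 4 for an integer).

1. C_x = 31  [[AB ⟂ BC ⇒ 3x-6y-18=0] ∩ [|C−(28, 37/2)|²=45]]
2. C_y = 25/2  [[AB ⟂ BC ⇒ 3x-6y-18=0] ∩ [|C−(28, 37/2)|²=45]]
   so C = (31, 25/2)

C = (31, 25/2)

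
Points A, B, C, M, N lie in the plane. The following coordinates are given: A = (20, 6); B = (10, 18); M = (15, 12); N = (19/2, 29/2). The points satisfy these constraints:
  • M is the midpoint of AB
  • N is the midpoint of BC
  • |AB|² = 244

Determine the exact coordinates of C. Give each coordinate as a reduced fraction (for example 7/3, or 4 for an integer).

C = (9, 11)

1. C_x = 9  [C = 2·N−B = 2·(19/2, 29/2)−(10, 18)]
2. C_y = 11  [C = 2·N−B = 2·(19/2, 29/2)−(10, 18)]
   so C = (9, 11)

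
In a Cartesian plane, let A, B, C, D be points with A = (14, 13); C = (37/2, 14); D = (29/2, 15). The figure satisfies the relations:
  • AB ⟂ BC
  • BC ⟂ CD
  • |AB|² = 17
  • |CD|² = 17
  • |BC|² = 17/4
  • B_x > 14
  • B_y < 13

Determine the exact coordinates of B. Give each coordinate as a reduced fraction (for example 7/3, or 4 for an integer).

B = (18, 12)

1. B_x = 18  [[BC ⟂ CD ⇒ 4x-1y-60=0] ∩ [|B−(14, 13)|²=17]]
2. B_y = 12  [[BC ⟂ CD ⇒ 4x-1y-60=0] ∩ [|B−(14, 13)|²=17]]
   so B = (18, 12)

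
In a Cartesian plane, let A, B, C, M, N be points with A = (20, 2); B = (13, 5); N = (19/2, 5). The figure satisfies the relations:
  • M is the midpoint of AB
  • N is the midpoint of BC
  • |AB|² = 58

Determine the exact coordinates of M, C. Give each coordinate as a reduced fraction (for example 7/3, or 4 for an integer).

M = (33/2, 7/2)
C = (6, 5)

1. M_x = 33/2  [2·M = A+B = (20, 2)+(13, 5)]
2. M_y = 7/2  [2·M = A+B = (20, 2)+(13, 5)]
   so M = (33/2, 7/2)
3. C_x = 6  [C = 2·N−B = 2·(19/2, 5)−(13, 5)]
4. C_y = 5  [C = 2·N−B = 2·(19/2, 5)−(13, 5)]
   so C = (6, 5)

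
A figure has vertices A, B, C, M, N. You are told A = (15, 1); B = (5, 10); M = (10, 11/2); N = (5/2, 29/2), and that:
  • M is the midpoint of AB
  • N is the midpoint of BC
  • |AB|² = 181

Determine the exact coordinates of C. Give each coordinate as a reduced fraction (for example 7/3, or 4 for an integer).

C = (0, 19)

1. C_x = 0  [C = 2·N−B = 2·(5/2, 29/2)−(5, 10)]
2. C_y = 19  [C = 2·N−B = 2·(5/2, 29/2)−(5, 10)]
   so C = (0, 19)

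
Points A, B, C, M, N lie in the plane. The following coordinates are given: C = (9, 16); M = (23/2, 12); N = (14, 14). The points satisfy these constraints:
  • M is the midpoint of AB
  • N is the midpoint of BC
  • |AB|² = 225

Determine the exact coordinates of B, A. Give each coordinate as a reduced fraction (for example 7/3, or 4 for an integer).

1. B_x = 19  [B = 2·N−C = 2·(14, 14)−(9, 16)]
2. B_y = 12  [B = 2·N−C = 2·(14, 14)−(9, 16)]
   so B = (19, 12)
3. A_x = 4  [A = 2·M−B = 2·(23/2, 12)−(19, 12)]
4. A_y = 12  [A = 2·M−B = 2·(23/2, 12)−(19, 12)]
   so A = (4, 12)

B = (19, 12)
A = (4, 12)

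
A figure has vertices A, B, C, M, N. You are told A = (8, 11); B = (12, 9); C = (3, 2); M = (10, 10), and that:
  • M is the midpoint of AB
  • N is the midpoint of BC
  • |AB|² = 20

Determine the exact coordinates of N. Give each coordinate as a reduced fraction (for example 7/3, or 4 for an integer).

1. N_x = 15/2  [2·N = B+C = (12, 9)+(3, 2)]
2. N_y = 11/2  [2·N = B+C = (12, 9)+(3, 2)]
   so N = (15/2, 11/2)

N = (15/2, 11/2)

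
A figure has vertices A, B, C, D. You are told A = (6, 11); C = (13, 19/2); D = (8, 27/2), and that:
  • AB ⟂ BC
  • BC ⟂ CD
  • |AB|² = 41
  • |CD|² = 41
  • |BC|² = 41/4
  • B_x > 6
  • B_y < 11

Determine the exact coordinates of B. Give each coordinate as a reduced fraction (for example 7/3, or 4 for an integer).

B = (11, 7)

1. B_x = 11  [[BC ⟂ CD ⇒ 5x-4y-27=0] ∩ [|B−(6, 11)|²=41]]
2. B_y = 7  [[BC ⟂ CD ⇒ 5x-4y-27=0] ∩ [|B−(6, 11)|²=41]]
   so B = (11, 7)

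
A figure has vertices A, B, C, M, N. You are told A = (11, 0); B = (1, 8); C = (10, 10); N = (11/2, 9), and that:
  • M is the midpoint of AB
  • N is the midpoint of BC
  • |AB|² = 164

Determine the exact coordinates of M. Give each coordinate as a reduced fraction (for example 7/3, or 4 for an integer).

M = (6, 4)

1. M_x = 6  [2·M = A+B = (11, 0)+(1, 8)]
2. M_y = 4  [2·M = A+B = (11, 0)+(1, 8)]
   so M = (6, 4)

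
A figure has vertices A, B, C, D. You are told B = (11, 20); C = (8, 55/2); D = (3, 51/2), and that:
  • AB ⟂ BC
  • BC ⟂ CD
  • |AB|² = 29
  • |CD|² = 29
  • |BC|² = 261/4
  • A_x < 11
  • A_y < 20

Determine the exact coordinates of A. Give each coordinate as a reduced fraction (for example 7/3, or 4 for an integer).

A = (6, 18)

1. A_x = 6  [[AB ⟂ BC ⇒ 3x-15/2y+117=0] ∩ [|A−(11, 20)|²=29]]
2. A_y = 18  [[AB ⟂ BC ⇒ 3x-15/2y+117=0] ∩ [|A−(11, 20)|²=29]]
   so A = (6, 18)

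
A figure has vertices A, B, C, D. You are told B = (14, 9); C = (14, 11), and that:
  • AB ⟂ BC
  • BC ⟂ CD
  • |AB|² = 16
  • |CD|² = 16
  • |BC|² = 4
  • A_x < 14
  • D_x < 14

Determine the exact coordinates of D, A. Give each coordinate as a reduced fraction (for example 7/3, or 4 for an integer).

1. D_x = 10  [[BC ⟂ CD ⇒ 2y-22=0] ∩ [|D−(14, 11)|²=16]]
2. D_y = 11  [[BC ⟂ CD ⇒ 2y-22=0] ∩ [|D−(14, 11)|²=16]]
   so D = (10, 11)
3. A_x = 10  [[AB ⟂ BC ⇒ -2y+18=0] ∩ [|A−(14, 9)|²=16]]
4. A_y = 9  [[AB ⟂ BC ⇒ -2y+18=0] ∩ [|A−(14, 9)|²=16]]
   so A = (10, 9)

D = (10, 11)
A = (10, 9)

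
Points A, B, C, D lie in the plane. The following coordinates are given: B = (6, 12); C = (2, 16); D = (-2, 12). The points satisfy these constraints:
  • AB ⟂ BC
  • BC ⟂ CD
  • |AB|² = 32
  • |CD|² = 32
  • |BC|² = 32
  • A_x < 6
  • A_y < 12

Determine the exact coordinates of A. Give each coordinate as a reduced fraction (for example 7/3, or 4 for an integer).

1. A_x = 2  [[AB ⟂ BC ⇒ 4x-4y+24=0] ∩ [|A−(6, 12)|²=32]]
2. A_y = 8  [[AB ⟂ BC ⇒ 4x-4y+24=0] ∩ [|A−(6, 12)|²=32]]
   so A = (2, 8)

A = (2, 8)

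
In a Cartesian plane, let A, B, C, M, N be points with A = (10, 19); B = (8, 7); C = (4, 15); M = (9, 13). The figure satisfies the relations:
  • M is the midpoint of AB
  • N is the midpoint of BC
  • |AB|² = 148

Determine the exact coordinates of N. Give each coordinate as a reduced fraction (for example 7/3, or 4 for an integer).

1. N_x = 6  [2·N = B+C = (8, 7)+(4, 15)]
2. N_y = 11  [2·N = B+C = (8, 7)+(4, 15)]
   so N = (6, 11)

N = (6, 11)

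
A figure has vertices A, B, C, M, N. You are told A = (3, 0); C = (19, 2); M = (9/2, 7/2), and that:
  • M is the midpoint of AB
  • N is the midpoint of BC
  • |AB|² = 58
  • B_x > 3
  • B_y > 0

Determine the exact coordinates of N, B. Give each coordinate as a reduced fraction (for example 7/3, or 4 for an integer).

1. B_x = 6  [B = 2·M−A = 2·(9/2, 7/2)−(3, 0)]
2. B_y = 7  [B = 2·M−A = 2·(9/2, 7/2)−(3, 0)]
   so B = (6, 7)
3. N_x = 25/2  [2·N = B+C = (6, 7)+(19, 2)]
4. N_y = 9/2  [2·N = B+C = (6, 7)+(19, 2)]
   so N = (25/2, 9/2)

N = (25/2, 9/2)
B = (6, 7)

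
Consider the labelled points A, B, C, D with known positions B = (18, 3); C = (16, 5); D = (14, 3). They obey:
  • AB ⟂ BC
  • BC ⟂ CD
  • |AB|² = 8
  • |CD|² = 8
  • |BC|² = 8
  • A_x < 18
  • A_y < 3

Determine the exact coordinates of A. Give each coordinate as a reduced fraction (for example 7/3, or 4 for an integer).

1. A_x = 16  [[AB ⟂ BC ⇒ 2x-2y-30=0] ∩ [|A−(18, 3)|²=8]]
2. A_y = 1  [[AB ⟂ BC ⇒ 2x-2y-30=0] ∩ [|A−(18, 3)|²=8]]
   so A = (16, 1)

A = (16, 1)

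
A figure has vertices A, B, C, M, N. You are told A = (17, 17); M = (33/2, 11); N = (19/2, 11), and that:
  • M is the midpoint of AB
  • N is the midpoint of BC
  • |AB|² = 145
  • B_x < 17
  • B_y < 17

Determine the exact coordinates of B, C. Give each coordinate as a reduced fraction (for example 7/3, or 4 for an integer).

1. B_x = 16  [B = 2·M−A = 2·(33/2, 11)−(17, 17)]
2. B_y = 5  [B = 2·M−A = 2·(33/2, 11)−(17, 17)]
   so B = (16, 5)
3. C_x = 3  [C = 2·N−B = 2·(19/2, 11)−(16, 5)]
4. C_y = 17  [C = 2·N−B = 2·(19/2, 11)−(16, 5)]
   so C = (3, 17)

B = (16, 5)
C = (3, 17)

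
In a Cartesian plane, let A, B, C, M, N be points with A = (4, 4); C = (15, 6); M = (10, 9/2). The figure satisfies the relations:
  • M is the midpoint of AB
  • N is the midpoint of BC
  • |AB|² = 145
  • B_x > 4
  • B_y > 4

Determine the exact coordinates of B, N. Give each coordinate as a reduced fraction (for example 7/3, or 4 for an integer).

1. B_x = 16  [B = 2·M−A = 2·(10, 9/2)−(4, 4)]
2. B_y = 5  [B = 2·M−A = 2·(10, 9/2)−(4, 4)]
   so B = (16, 5)
3. N_x = 31/2  [2·N = B+C = (16, 5)+(15, 6)]
4. N_y = 11/2  [2·N = B+C = (16, 5)+(15, 6)]
   so N = (31/2, 11/2)

B = (16, 5)
N = (31/2, 11/2)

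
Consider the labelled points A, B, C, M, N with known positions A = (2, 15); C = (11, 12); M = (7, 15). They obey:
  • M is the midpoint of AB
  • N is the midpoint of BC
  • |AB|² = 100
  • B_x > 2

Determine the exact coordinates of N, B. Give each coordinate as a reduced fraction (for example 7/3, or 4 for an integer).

N = (23/2, 27/2)
B = (12, 15)

1. B_x = 12  [B = 2·M−A = 2·(7, 15)−(2, 15)]
2. B_y = 15  [B = 2·M−A = 2·(7, 15)−(2, 15)]
   so B = (12, 15)
3. N_x = 23/2  [2·N = B+C = (12, 15)+(11, 12)]
4. N_y = 27/2  [2·N = B+C = (12, 15)+(11, 12)]
   so N = (23/2, 27/2)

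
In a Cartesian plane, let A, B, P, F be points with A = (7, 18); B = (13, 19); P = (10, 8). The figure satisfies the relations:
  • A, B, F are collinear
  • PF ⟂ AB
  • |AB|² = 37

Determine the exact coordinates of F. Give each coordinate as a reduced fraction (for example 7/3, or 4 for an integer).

1. F_x = 307/37  [[A, B, F are collinear ⇒ -1x+6y-101=0] ∩ [PF ⟂ AB ⇒ 6x+1y-68=0]]
2. F_y = 674/37  [[A, B, F are collinear ⇒ -1x+6y-101=0] ∩ [PF ⟂ AB ⇒ 6x+1y-68=0]]
   so F = (307/37, 674/37)

F = (307/37, 674/37)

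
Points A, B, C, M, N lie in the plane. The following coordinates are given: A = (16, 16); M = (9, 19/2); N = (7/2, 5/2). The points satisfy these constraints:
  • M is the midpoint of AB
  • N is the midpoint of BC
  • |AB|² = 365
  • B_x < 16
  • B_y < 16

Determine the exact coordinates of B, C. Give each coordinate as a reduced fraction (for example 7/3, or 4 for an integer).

B = (2, 3)
C = (5, 2)

1. B_x = 2  [B = 2·M−A = 2·(9, 19/2)−(16, 16)]
2. B_y = 3  [B = 2·M−A = 2·(9, 19/2)−(16, 16)]
   so B = (2, 3)
3. C_x = 5  [C = 2·N−B = 2·(7/2, 5/2)−(2, 3)]
4. C_y = 2  [C = 2·N−B = 2·(7/2, 5/2)−(2, 3)]
   so C = (5, 2)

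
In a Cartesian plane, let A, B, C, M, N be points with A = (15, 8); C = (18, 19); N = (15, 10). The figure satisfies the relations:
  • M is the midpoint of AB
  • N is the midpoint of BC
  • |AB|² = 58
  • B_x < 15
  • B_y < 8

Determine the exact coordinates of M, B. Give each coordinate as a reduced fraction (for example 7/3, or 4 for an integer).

1. B_x = 12  [B = 2·N−C = 2·(15, 10)−(18, 19)]
2. B_y = 1  [B = 2·N−C = 2·(15, 10)−(18, 19)]
   so B = (12, 1)
3. M_x = 27/2  [2·M = A+B = (15, 8)+(12, 1)]
4. M_y = 9/2  [2·M = A+B = (15, 8)+(12, 1)]
   so M = (27/2, 9/2)

M = (27/2, 9/2)
B = (12, 1)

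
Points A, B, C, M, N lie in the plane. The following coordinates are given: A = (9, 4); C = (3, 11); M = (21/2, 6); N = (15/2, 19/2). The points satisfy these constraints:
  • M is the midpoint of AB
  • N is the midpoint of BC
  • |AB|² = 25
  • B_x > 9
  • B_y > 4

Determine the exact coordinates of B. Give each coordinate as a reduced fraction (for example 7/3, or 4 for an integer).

1. B_x = 12  [B = 2·M−A = 2·(21/2, 6)−(9, 4)]
2. B_y = 8  [B = 2·M−A = 2·(21/2, 6)−(9, 4)]
   so B = (12, 8)

B = (12, 8)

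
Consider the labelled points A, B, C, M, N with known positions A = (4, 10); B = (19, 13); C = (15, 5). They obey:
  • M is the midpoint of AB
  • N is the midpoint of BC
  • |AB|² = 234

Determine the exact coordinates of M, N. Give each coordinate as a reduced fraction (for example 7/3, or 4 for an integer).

M = (23/2, 23/2)
N = (17, 9)

1. M_x = 23/2  [2·M = A+B = (4, 10)+(19, 13)]
2. M_y = 23/2  [2·M = A+B = (4, 10)+(19, 13)]
   so M = (23/2, 23/2)
3. N_x = 17  [2·N = B+C = (19, 13)+(15, 5)]
4. N_y = 9  [2·N = B+C = (19, 13)+(15, 5)]
   so N = (17, 9)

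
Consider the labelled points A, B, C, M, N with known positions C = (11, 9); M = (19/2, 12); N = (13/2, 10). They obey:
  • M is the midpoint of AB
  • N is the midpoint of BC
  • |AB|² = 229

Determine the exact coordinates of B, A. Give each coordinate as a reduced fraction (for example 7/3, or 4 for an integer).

1. B_x = 2  [B = 2·N−C = 2·(13/2, 10)−(11, 9)]
2. B_y = 11  [B = 2·N−C = 2·(13/2, 10)−(11, 9)]
   so B = (2, 11)
3. A_x = 17  [A = 2·M−B = 2·(19/2, 12)−(2, 11)]
4. A_y = 13  [A = 2·M−B = 2·(19/2, 12)−(2, 11)]
   so A = (17, 13)

B = (2, 11)
A = (17, 13)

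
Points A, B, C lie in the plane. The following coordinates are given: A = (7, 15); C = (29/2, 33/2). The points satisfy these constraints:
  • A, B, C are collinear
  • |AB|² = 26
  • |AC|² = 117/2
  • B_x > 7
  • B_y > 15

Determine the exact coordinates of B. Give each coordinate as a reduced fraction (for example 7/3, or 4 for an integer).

1. B_x = 12  [[A, B, C are collinear ⇒ 3/2x-15/2y+102=0] ∩ [|B−(7, 15)|²=26]]
2. B_y = 16  [[A, B, C are collinear ⇒ 3/2x-15/2y+102=0] ∩ [|B−(7, 15)|²=26]]
   so B = (12, 16)

B = (12, 16)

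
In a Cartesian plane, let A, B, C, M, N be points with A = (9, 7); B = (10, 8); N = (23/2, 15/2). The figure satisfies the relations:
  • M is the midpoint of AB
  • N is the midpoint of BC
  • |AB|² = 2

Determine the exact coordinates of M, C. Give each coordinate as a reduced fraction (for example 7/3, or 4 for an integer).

1. M_x = 19/2  [2·M = A+B = (9, 7)+(10, 8)]
2. M_y = 15/2  [2·M = A+B = (9, 7)+(10, 8)]
   so M = (19/2, 15/2)
3. C_x = 13  [C = 2·N−B = 2·(23/2, 15/2)−(10, 8)]
4. C_y = 7  [C = 2·N−B = 2·(23/2, 15/2)−(10, 8)]
   so C = (13, 7)

M = (19/2, 15/2)
C = (13, 7)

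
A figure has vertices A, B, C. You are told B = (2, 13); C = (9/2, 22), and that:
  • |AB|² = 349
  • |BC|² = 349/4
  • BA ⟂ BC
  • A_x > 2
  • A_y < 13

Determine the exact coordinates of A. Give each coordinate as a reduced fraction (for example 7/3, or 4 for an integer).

1. A_x = 20  [[BA ⟂ BC ⇒ 5/2x+9y-122=0] ∩ [|A−(2, 13)|²=349]]
2. A_y = 8  [[BA ⟂ BC ⇒ 5/2x+9y-122=0] ∩ [|A−(2, 13)|²=349]]
   so A = (20, 8)

A = (20, 8)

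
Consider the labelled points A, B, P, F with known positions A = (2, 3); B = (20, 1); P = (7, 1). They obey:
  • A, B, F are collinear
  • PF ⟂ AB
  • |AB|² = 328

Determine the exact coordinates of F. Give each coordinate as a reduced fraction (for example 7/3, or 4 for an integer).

1. F_x = 587/82  [[A, B, F are collinear ⇒ 2x+18y-58=0] ∩ [PF ⟂ AB ⇒ 18x-2y-124=0]]
2. F_y = 199/82  [[A, B, F are collinear ⇒ 2x+18y-58=0] ∩ [PF ⟂ AB ⇒ 18x-2y-124=0]]
   so F = (587/82, 199/82)

F = (587/82, 199/82)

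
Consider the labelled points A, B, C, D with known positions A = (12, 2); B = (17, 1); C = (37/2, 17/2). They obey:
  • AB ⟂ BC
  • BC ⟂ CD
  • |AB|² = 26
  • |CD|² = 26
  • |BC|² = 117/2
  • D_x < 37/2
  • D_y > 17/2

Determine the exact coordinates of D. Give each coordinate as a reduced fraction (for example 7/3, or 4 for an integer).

D = (27/2, 19/2)

1. D_x = 27/2  [[BC ⟂ CD ⇒ 3/2x+15/2y-183/2=0] ∩ [|D−(37/2, 17/2)|²=26]]
2. D_y = 19/2  [[BC ⟂ CD ⇒ 3/2x+15/2y-183/2=0] ∩ [|D−(37/2, 17/2)|²=26]]
   so D = (27/2, 19/2)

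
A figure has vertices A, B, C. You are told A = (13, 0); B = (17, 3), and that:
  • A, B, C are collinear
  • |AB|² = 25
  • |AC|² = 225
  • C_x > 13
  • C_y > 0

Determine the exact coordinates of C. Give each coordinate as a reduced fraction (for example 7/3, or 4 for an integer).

C = (25, 9)

1. C_x = 25  [[A, B, C are collinear ⇒ -3x+4y+39=0] ∩ [|C−(13, 0)|²=225]]
2. C_y = 9  [[A, B, C are collinear ⇒ -3x+4y+39=0] ∩ [|C−(13, 0)|²=225]]
   so C = (25, 9)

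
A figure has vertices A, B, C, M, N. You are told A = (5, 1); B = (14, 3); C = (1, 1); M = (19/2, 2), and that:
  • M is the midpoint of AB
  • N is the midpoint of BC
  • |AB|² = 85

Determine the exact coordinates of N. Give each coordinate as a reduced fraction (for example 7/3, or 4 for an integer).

1. N_x = 15/2  [2·N = B+C = (14, 3)+(1, 1)]
2. N_y = 2  [2·N = B+C = (14, 3)+(1, 1)]
   so N = (15/2, 2)

N = (15/2, 2)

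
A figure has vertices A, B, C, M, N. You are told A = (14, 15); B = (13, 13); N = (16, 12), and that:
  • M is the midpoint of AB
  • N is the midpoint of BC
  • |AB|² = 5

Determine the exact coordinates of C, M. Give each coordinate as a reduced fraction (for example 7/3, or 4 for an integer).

1. M_x = 27/2  [2·M = A+B = (14, 15)+(13, 13)]
2. M_y = 14  [2·M = A+B = (14, 15)+(13, 13)]
   so M = (27/2, 14)
3. C_x = 19  [C = 2·N−B = 2·(16, 12)−(13, 13)]
4. C_y = 11  [C = 2·N−B = 2·(16, 12)−(13, 13)]
   so C = (19, 11)

C = (19, 11)
M = (27/2, 14)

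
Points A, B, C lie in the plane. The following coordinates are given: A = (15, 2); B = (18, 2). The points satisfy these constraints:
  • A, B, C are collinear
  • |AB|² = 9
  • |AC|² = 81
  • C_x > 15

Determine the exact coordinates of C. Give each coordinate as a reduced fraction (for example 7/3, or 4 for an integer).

C = (24, 2)

1. C_x = 24  [[A, B, C are collinear ⇒ 3y-6=0] ∩ [|C−(15, 2)|²=81]]
2. C_y = 2  [[A, B, C are collinear ⇒ 3y-6=0] ∩ [|C−(15, 2)|²=81]]
   so C = (24, 2)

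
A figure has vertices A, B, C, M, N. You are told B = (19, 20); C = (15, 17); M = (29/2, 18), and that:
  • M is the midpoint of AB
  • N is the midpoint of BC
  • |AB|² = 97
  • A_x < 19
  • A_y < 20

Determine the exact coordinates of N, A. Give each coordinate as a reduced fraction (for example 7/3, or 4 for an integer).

1. A_x = 10  [A = 2·M−B = 2·(29/2, 18)−(19, 20)]
2. A_y = 16  [A = 2·M−B = 2·(29/2, 18)−(19, 20)]
   so A = (10, 16)
3. N_x = 17  [2·N = B+C = (19, 20)+(15, 17)]
4. N_y = 37/2  [2·N = B+C = (19, 20)+(15, 17)]
   so N = (17, 37/2)

N = (17, 37/2)
A = (10, 16)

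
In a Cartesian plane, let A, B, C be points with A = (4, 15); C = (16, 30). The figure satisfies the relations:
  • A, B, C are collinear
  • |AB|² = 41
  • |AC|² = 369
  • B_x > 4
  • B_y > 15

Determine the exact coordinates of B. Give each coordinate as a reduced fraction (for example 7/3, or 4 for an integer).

1. B_x = 8  [[A, B, C are collinear ⇒ 15x-12y+120=0] ∩ [|B−(4, 15)|²=41]]
2. B_y = 20  [[A, B, C are collinear ⇒ 15x-12y+120=0] ∩ [|B−(4, 15)|²=41]]
   so B = (8, 20)

B = (8, 20)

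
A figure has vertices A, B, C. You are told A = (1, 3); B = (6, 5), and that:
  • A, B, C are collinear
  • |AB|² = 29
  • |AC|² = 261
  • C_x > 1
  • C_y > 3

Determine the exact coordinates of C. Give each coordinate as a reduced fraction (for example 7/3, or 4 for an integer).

1. C_x = 16  [[A, B, C are collinear ⇒ -2x+5y-13=0] ∩ [|C−(1, 3)|²=261]]
2. C_y = 9  [[A, B, C are collinear ⇒ -2x+5y-13=0] ∩ [|C−(1, 3)|²=261]]
   so C = (16, 9)

C = (16, 9)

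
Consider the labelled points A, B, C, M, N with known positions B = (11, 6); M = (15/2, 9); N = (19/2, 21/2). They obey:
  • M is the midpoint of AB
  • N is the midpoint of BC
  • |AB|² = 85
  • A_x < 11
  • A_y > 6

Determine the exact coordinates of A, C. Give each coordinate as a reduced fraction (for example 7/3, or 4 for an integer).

A = (4, 12)
C = (8, 15)

1. A_x = 4  [A = 2·M−B = 2·(15/2, 9)−(11, 6)]
2. A_y = 12  [A = 2·M−B = 2·(15/2, 9)−(11, 6)]
   so A = (4, 12)
3. C_x = 8  [C = 2·N−B = 2·(19/2, 21/2)−(11, 6)]
4. C_y = 15  [C = 2·N−B = 2·(19/2, 21/2)−(11, 6)]
   so C = (8, 15)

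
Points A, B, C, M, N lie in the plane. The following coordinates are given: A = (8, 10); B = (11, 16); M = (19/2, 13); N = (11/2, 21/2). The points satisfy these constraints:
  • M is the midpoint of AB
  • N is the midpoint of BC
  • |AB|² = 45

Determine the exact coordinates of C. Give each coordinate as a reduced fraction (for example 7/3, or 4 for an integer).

C = (0, 5)

1. C_x = 0  [C = 2·N−B = 2·(11/2, 21/2)−(11, 16)]
2. C_y = 5  [C = 2·N−B = 2·(11/2, 21/2)−(11, 16)]
   so C = (0, 5)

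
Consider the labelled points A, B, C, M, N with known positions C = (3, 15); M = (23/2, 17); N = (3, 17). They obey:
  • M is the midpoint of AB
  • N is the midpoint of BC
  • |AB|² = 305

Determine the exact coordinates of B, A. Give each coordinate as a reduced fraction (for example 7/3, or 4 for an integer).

B = (3, 19)
A = (20, 15)

1. B_x = 3  [B = 2·N−C = 2·(3, 17)−(3, 15)]
2. B_y = 19  [B = 2·N−C = 2·(3, 17)−(3, 15)]
   so B = (3, 19)
3. A_x = 20  [A = 2·M−B = 2·(23/2, 17)−(3, 19)]
4. A_y = 15  [A = 2·M−B = 2·(23/2, 17)−(3, 19)]
   so A = (20, 15)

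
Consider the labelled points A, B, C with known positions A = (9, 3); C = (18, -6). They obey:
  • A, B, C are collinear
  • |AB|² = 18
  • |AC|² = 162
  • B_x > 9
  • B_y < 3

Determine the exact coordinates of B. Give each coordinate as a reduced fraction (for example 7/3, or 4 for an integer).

B = (12, 0)

1. B_x = 12  [[A, B, C are collinear ⇒ -9x-9y+108=0] ∩ [|B−(9, 3)|²=18]]
2. B_y = 0  [[A, B, C are collinear ⇒ -9x-9y+108=0] ∩ [|B−(9, 3)|²=18]]
   so B = (12, 0)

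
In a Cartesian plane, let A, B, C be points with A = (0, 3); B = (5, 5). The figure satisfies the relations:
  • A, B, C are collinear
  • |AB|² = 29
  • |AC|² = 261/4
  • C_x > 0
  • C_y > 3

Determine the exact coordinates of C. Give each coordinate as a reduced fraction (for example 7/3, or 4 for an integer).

C = (15/2, 6)

1. C_x = 15/2  [[A, B, C are collinear ⇒ -2x+5y-15=0] ∩ [|C−(0, 3)|²=261/4]]
2. C_y = 6  [[A, B, C are collinear ⇒ -2x+5y-15=0] ∩ [|C−(0, 3)|²=261/4]]
   so C = (15/2, 6)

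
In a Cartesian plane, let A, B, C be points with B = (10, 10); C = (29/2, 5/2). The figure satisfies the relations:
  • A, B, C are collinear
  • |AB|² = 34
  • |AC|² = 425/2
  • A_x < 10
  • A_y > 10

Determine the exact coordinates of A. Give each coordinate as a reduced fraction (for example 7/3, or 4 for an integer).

1. A_x = 7  [[A, B, C are collinear ⇒ 15/2x+9/2y-120=0] ∩ [|A−(10, 10)|²=34]]
2. A_y = 15  [[A, B, C are collinear ⇒ 15/2x+9/2y-120=0] ∩ [|A−(10, 10)|²=34]]
   so A = (7, 15)

A = (7, 15)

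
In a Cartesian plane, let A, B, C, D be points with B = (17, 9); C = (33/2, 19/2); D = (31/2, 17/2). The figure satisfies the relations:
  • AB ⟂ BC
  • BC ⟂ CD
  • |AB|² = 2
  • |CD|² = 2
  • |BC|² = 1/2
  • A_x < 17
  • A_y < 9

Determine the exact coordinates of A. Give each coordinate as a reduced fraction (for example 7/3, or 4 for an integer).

A = (16, 8)

1. A_x = 16  [[AB ⟂ BC ⇒ 1/2x-1/2y-4=0] ∩ [|A−(17, 9)|²=2]]
2. A_y = 8  [[AB ⟂ BC ⇒ 1/2x-1/2y-4=0] ∩ [|A−(17, 9)|²=2]]
   so A = (16, 8)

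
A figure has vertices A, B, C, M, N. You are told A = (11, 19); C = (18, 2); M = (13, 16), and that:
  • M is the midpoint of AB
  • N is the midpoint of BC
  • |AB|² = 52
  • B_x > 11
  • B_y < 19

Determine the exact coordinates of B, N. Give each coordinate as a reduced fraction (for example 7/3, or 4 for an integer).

1. B_x = 15  [B = 2·M−A = 2·(13, 16)−(11, 19)]
2. B_y = 13  [B = 2·M−A = 2·(13, 16)−(11, 19)]
   so B = (15, 13)
3. N_x = 33/2  [2·N = B+C = (15, 13)+(18, 2)]
4. N_y = 15/2  [2·N = B+C = (15, 13)+(18, 2)]
   so N = (33/2, 15/2)

B = (15, 13)
N = (33/2, 15/2)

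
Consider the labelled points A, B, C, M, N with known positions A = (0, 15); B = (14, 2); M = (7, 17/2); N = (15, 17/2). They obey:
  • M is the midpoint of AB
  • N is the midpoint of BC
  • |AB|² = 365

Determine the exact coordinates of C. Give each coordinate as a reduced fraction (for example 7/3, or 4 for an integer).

C = (16, 15)

1. C_x = 16  [C = 2·N−B = 2·(15, 17/2)−(14, 2)]
2. C_y = 15  [C = 2·N−B = 2·(15, 17/2)−(14, 2)]
   so C = (16, 15)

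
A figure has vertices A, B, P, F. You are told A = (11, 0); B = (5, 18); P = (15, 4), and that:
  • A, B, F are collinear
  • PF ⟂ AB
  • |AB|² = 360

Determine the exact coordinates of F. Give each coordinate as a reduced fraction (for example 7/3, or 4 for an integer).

1. F_x = 51/5  [[A, B, F are collinear ⇒ -18x-6y+198=0] ∩ [PF ⟂ AB ⇒ -6x+18y+18=0]]
2. F_y = 12/5  [[A, B, F are collinear ⇒ -18x-6y+198=0] ∩ [PF ⟂ AB ⇒ -6x+18y+18=0]]
   so F = (51/5, 12/5)

F = (51/5, 12/5)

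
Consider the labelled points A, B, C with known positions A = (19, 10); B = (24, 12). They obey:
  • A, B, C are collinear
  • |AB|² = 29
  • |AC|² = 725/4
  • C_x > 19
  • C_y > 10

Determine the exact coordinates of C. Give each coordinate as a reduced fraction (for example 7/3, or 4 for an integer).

C = (63/2, 15)

1. C_x = 63/2  [[A, B, C are collinear ⇒ -2x+5y-12=0] ∩ [|C−(19, 10)|²=725/4]]
2. C_y = 15  [[A, B, C are collinear ⇒ -2x+5y-12=0] ∩ [|C−(19, 10)|²=725/4]]
   so C = (63/2, 15)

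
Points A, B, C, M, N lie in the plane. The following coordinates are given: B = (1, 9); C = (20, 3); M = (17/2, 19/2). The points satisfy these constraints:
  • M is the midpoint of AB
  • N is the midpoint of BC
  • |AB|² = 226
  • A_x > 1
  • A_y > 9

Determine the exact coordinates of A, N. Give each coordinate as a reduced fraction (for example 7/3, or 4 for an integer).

1. A_x = 16  [A = 2·M−B = 2·(17/2, 19/2)−(1, 9)]
2. A_y = 10  [A = 2·M−B = 2·(17/2, 19/2)−(1, 9)]
   so A = (16, 10)
3. N_x = 21/2  [2·N = B+C = (1, 9)+(20, 3)]
4. N_y = 6  [2·N = B+C = (1, 9)+(20, 3)]
   so N = (21/2, 6)

A = (16, 10)
N = (21/2, 6)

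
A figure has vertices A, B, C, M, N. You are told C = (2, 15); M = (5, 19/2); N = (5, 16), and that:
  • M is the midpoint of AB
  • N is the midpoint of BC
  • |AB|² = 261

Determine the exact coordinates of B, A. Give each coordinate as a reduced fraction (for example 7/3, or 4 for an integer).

1. B_x = 8  [B = 2·N−C = 2·(5, 16)−(2, 15)]
2. B_y = 17  [B = 2·N−C = 2·(5, 16)−(2, 15)]
   so B = (8, 17)
3. A_x = 2  [A = 2·M−B = 2·(5, 19/2)−(8, 17)]
4. A_y = 2  [A = 2·M−B = 2·(5, 19/2)−(8, 17)]
   so A = (2, 2)

B = (8, 17)
A = (2, 2)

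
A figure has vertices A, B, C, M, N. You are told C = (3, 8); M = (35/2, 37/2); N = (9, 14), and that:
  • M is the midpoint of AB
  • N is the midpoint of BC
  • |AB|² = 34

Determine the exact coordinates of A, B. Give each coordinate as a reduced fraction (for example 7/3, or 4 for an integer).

1. B_x = 15  [B = 2·N−C = 2·(9, 14)−(3, 8)]
2. B_y = 20  [B = 2·N−C = 2·(9, 14)−(3, 8)]
   so B = (15, 20)
3. A_x = 20  [A = 2·M−B = 2·(35/2, 37/2)−(15, 20)]
4. A_y = 17  [A = 2·M−B = 2·(35/2, 37/2)−(15, 20)]
   so A = (20, 17)

A = (20, 17)
B = (15, 20)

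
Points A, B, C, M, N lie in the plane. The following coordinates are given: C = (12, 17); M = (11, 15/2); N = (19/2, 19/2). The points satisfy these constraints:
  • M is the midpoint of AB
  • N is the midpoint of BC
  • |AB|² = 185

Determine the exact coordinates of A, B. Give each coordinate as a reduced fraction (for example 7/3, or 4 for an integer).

A = (15, 13)
B = (7, 2)

1. B_x = 7  [B = 2·N−C = 2·(19/2, 19/2)−(12, 17)]
2. B_y = 2  [B = 2·N−C = 2·(19/2, 19/2)−(12, 17)]
   so B = (7, 2)
3. A_x = 15  [A = 2·M−B = 2·(11, 15/2)−(7, 2)]
4. A_y = 13  [A = 2·M−B = 2·(11, 15/2)−(7, 2)]
   so A = (15, 13)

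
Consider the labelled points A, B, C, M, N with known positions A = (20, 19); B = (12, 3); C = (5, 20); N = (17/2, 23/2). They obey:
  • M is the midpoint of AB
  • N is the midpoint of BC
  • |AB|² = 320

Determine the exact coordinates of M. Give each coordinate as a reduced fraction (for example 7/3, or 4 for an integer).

M = (16, 11)

1. M_x = 16  [2·M = A+B = (20, 19)+(12, 3)]
2. M_y = 11  [2·M = A+B = (20, 19)+(12, 3)]
   so M = (16, 11)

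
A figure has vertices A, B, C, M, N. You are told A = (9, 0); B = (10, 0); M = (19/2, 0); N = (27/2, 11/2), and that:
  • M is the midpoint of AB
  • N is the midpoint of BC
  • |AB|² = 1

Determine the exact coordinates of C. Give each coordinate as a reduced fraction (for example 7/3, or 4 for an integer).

C = (17, 11)

1. C_x = 17  [C = 2·N−B = 2·(27/2, 11/2)−(10, 0)]
2. C_y = 11  [C = 2·N−B = 2·(27/2, 11/2)−(10, 0)]
   so C = (17, 11)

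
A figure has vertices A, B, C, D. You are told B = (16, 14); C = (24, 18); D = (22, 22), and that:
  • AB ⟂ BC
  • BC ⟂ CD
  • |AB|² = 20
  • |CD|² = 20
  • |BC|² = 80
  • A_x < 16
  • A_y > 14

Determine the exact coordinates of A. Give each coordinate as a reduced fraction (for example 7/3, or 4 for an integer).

A = (14, 18)

1. A_x = 14  [[AB ⟂ BC ⇒ -8x-4y+184=0] ∩ [|A−(16, 14)|²=20]]
2. A_y = 18  [[AB ⟂ BC ⇒ -8x-4y+184=0] ∩ [|A−(16, 14)|²=20]]
   so A = (14, 18)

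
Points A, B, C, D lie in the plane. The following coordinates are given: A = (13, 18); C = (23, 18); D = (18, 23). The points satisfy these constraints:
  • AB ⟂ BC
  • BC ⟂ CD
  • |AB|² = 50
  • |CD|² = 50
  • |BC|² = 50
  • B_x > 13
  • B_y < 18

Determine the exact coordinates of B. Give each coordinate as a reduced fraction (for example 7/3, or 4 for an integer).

B = (18, 13)

1. B_x = 18  [[BC ⟂ CD ⇒ 5x-5y-25=0] ∩ [|B−(13, 18)|²=50]]
2. B_y = 13  [[BC ⟂ CD ⇒ 5x-5y-25=0] ∩ [|B−(13, 18)|²=50]]
   so B = (18, 13)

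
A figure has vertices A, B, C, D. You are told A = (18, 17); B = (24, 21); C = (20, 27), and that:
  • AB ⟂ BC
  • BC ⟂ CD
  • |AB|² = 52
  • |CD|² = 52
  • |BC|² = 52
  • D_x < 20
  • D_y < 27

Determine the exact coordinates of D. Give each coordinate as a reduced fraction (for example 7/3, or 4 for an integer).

D = (14, 23)

1. D_x = 14  [[BC ⟂ CD ⇒ -4x+6y-82=0] ∩ [|D−(20, 27)|²=52]]
2. D_y = 23  [[BC ⟂ CD ⇒ -4x+6y-82=0] ∩ [|D−(20, 27)|²=52]]
   so D = (14, 23)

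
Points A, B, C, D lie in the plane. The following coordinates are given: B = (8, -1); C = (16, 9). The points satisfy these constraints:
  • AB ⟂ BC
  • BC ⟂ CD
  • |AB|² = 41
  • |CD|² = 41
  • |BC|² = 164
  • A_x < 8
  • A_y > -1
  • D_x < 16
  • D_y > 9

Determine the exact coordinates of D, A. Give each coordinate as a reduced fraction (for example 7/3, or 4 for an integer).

1. D_x = 11  [[BC ⟂ CD ⇒ 8x+10y-218=0] ∩ [|D−(16, 9)|²=41]]
2. D_y = 13  [[BC ⟂ CD ⇒ 8x+10y-218=0] ∩ [|D−(16, 9)|²=41]]
   so D = (11, 13)
3. A_x = 3  [[AB ⟂ BC ⇒ -8x-10y+54=0] ∩ [|A−(8, -1)|²=41]]
4. A_y = 3  [[AB ⟂ BC ⇒ -8x-10y+54=0] ∩ [|A−(8, -1)|²=41]]
   so A = (3, 3)

D = (11, 13)
A = (3, 3)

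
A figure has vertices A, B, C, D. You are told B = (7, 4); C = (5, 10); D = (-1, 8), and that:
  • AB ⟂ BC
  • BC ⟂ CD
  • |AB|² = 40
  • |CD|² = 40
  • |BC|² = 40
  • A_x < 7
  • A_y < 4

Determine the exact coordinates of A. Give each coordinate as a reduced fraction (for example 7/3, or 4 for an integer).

A = (1, 2)

1. A_x = 1  [[AB ⟂ BC ⇒ 2x-6y+10=0] ∩ [|A−(7, 4)|²=40]]
2. A_y = 2  [[AB ⟂ BC ⇒ 2x-6y+10=0] ∩ [|A−(7, 4)|²=40]]
   so A = (1, 2)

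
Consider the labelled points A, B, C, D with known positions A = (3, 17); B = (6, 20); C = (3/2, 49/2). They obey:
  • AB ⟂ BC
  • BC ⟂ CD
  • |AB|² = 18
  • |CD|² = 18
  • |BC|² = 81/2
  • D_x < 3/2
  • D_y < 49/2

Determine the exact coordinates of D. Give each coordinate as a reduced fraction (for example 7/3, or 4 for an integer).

1. D_x = -3/2  [[BC ⟂ CD ⇒ -9/2x+9/2y-207/2=0] ∩ [|D−(3/2, 49/2)|²=18]]
2. D_y = 43/2  [[BC ⟂ CD ⇒ -9/2x+9/2y-207/2=0] ∩ [|D−(3/2, 49/2)|²=18]]
   so D = (-3/2, 43/2)

D = (-3/2, 43/2)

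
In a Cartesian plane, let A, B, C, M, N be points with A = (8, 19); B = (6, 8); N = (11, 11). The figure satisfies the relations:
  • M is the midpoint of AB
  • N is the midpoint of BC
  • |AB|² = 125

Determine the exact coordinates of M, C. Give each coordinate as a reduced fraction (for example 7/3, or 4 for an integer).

M = (7, 27/2)
C = (16, 14)

1. M_x = 7  [2·M = A+B = (8, 19)+(6, 8)]
2. M_y = 27/2  [2·M = A+B = (8, 19)+(6, 8)]
   so M = (7, 27/2)
3. C_x = 16  [C = 2·N−B = 2·(11, 11)−(6, 8)]
4. C_y = 14  [C = 2·N−B = 2·(11, 11)−(6, 8)]
   so C = (16, 14)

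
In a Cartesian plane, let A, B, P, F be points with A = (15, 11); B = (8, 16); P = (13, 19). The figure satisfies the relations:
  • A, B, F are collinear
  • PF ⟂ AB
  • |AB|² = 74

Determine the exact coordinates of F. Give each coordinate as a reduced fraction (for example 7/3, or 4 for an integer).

1. F_x = 366/37  [[A, B, F are collinear ⇒ -5x-7y+152=0] ∩ [PF ⟂ AB ⇒ -7x+5y-4=0]]
2. F_y = 542/37  [[A, B, F are collinear ⇒ -5x-7y+152=0] ∩ [PF ⟂ AB ⇒ -7x+5y-4=0]]
   so F = (366/37, 542/37)

F = (366/37, 542/37)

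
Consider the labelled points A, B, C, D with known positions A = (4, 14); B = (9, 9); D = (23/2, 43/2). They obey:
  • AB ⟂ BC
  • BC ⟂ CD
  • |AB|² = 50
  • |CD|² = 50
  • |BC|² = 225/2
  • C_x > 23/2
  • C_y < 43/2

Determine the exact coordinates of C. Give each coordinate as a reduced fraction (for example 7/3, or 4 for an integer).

1. C_x = 33/2  [[AB ⟂ BC ⇒ 5x-5y=0] ∩ [|C−(23/2, 43/2)|²=50]]
2. C_y = 33/2  [[AB ⟂ BC ⇒ 5x-5y=0] ∩ [|C−(23/2, 43/2)|²=50]]
   so C = (33/2, 33/2)

C = (33/2, 33/2)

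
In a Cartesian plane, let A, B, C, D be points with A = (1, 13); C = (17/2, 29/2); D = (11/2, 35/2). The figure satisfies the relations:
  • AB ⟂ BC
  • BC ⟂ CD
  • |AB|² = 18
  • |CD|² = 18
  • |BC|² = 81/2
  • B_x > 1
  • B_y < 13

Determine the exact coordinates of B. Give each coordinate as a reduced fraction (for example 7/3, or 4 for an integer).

B = (4, 10)

1. B_x = 4  [[BC ⟂ CD ⇒ 3x-3y+18=0] ∩ [|B−(1, 13)|²=18]]
2. B_y = 10  [[BC ⟂ CD ⇒ 3x-3y+18=0] ∩ [|B−(1, 13)|²=18]]
   so B = (4, 10)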